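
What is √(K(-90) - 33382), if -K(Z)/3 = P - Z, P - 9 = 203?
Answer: 4*I*√2143 ≈ 185.17*I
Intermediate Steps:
P = 212 (P = 9 + 203 = 212)
K(Z) = -636 + 3*Z (K(Z) = -3*(212 - Z) = -636 + 3*Z)
√(K(-90) - 33382) = √((-636 + 3*(-90)) - 33382) = √((-636 - 270) - 33382) = √(-906 - 33382) = √(-34288) = 4*I*√2143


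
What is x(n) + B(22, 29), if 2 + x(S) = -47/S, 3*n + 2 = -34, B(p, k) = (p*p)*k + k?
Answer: 168803/12 ≈ 14067.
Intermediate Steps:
B(p, k) = k + k*p**2 (B(p, k) = p**2*k + k = k*p**2 + k = k + k*p**2)
n = -12 (n = -2/3 + (1/3)*(-34) = -2/3 - 34/3 = -12)
x(S) = -2 - 47/S
x(n) + B(22, 29) = (-2 - 47/(-12)) + 29*(1 + 22**2) = (-2 - 47*(-1/12)) + 29*(1 + 484) = (-2 + 47/12) + 29*485 = 23/12 + 14065 = 168803/12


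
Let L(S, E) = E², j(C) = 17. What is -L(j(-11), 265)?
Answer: -70225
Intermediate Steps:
-L(j(-11), 265) = -1*265² = -1*70225 = -70225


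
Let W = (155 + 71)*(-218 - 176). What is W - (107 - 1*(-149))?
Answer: -89300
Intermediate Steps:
W = -89044 (W = 226*(-394) = -89044)
W - (107 - 1*(-149)) = -89044 - (107 - 1*(-149)) = -89044 - (107 + 149) = -89044 - 1*256 = -89044 - 256 = -89300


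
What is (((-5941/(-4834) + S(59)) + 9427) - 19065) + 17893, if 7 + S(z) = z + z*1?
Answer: 40447185/4834 ≈ 8367.2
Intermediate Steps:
S(z) = -7 + 2*z (S(z) = -7 + (z + z*1) = -7 + (z + z) = -7 + 2*z)
(((-5941/(-4834) + S(59)) + 9427) - 19065) + 17893 = (((-5941/(-4834) + (-7 + 2*59)) + 9427) - 19065) + 17893 = (((-5941*(-1/4834) + (-7 + 118)) + 9427) - 19065) + 17893 = (((5941/4834 + 111) + 9427) - 19065) + 17893 = ((542515/4834 + 9427) - 19065) + 17893 = (46112633/4834 - 19065) + 17893 = -46047577/4834 + 17893 = 40447185/4834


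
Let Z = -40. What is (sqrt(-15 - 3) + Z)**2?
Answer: 1582 - 240*I*sqrt(2) ≈ 1582.0 - 339.41*I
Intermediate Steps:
(sqrt(-15 - 3) + Z)**2 = (sqrt(-15 - 3) - 40)**2 = (sqrt(-18) - 40)**2 = (3*I*sqrt(2) - 40)**2 = (-40 + 3*I*sqrt(2))**2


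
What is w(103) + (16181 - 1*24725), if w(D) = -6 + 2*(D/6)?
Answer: -25547/3 ≈ -8515.7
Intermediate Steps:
w(D) = -6 + D/3 (w(D) = -6 + 2*(D*(⅙)) = -6 + 2*(D/6) = -6 + D/3)
w(103) + (16181 - 1*24725) = (-6 + (⅓)*103) + (16181 - 1*24725) = (-6 + 103/3) + (16181 - 24725) = 85/3 - 8544 = -25547/3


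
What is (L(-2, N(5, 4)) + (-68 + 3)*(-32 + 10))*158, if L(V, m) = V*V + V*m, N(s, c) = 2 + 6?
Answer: 224044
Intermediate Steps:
N(s, c) = 8
L(V, m) = V**2 + V*m
(L(-2, N(5, 4)) + (-68 + 3)*(-32 + 10))*158 = (-2*(-2 + 8) + (-68 + 3)*(-32 + 10))*158 = (-2*6 - 65*(-22))*158 = (-12 + 1430)*158 = 1418*158 = 224044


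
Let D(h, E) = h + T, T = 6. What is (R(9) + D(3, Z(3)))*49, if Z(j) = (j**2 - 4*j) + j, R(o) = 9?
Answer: 882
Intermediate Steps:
Z(j) = j**2 - 3*j
D(h, E) = 6 + h (D(h, E) = h + 6 = 6 + h)
(R(9) + D(3, Z(3)))*49 = (9 + (6 + 3))*49 = (9 + 9)*49 = 18*49 = 882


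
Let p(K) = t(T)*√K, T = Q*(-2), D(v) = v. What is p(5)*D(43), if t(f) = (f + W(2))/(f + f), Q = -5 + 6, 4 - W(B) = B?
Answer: 0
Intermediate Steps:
W(B) = 4 - B
Q = 1
T = -2 (T = 1*(-2) = -2)
t(f) = (2 + f)/(2*f) (t(f) = (f + (4 - 1*2))/(f + f) = (f + (4 - 2))/((2*f)) = (f + 2)*(1/(2*f)) = (2 + f)*(1/(2*f)) = (2 + f)/(2*f))
p(K) = 0 (p(K) = ((½)*(2 - 2)/(-2))*√K = ((½)*(-½)*0)*√K = 0*√K = 0)
p(5)*D(43) = 0*43 = 0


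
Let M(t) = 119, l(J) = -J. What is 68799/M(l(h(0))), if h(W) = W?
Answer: 4047/7 ≈ 578.14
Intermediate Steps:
68799/M(l(h(0))) = 68799/119 = 68799*(1/119) = 4047/7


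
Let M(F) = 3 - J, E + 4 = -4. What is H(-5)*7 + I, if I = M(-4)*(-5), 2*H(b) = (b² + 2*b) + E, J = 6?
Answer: 79/2 ≈ 39.500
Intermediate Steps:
E = -8 (E = -4 - 4 = -8)
H(b) = -4 + b + b²/2 (H(b) = ((b² + 2*b) - 8)/2 = (-8 + b² + 2*b)/2 = -4 + b + b²/2)
M(F) = -3 (M(F) = 3 - 1*6 = 3 - 6 = -3)
I = 15 (I = -3*(-5) = 15)
H(-5)*7 + I = (-4 - 5 + (½)*(-5)²)*7 + 15 = (-4 - 5 + (½)*25)*7 + 15 = (-4 - 5 + 25/2)*7 + 15 = (7/2)*7 + 15 = 49/2 + 15 = 79/2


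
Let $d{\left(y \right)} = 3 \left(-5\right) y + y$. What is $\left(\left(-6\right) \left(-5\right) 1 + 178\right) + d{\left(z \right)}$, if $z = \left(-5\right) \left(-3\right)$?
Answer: $-2$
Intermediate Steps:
$z = 15$
$d{\left(y \right)} = - 14 y$ ($d{\left(y \right)} = - 15 y + y = - 14 y$)
$\left(\left(-6\right) \left(-5\right) 1 + 178\right) + d{\left(z \right)} = \left(\left(-6\right) \left(-5\right) 1 + 178\right) - 210 = \left(30 \cdot 1 + 178\right) - 210 = \left(30 + 178\right) - 210 = 208 - 210 = -2$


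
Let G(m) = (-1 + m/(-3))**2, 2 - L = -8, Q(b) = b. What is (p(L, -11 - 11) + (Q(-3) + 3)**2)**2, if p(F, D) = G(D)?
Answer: 130321/81 ≈ 1608.9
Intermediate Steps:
L = 10 (L = 2 - 1*(-8) = 2 + 8 = 10)
G(m) = (-1 - m/3)**2 (G(m) = (-1 + m*(-1/3))**2 = (-1 - m/3)**2)
p(F, D) = (3 + D)**2/9
(p(L, -11 - 11) + (Q(-3) + 3)**2)**2 = ((3 + (-11 - 11))**2/9 + (-3 + 3)**2)**2 = ((3 - 22)**2/9 + 0**2)**2 = ((1/9)*(-19)**2 + 0)**2 = ((1/9)*361 + 0)**2 = (361/9 + 0)**2 = (361/9)**2 = 130321/81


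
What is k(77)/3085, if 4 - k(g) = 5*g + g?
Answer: -458/3085 ≈ -0.14846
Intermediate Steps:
k(g) = 4 - 6*g (k(g) = 4 - (5*g + g) = 4 - 6*g)
k(77)/3085 = (4 - 6*77)/3085 = (4 - 462)*(1/3085) = -458*1/3085 = -458/3085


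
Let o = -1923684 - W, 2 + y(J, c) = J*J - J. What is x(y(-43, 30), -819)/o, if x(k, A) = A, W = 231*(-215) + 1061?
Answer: 819/1875080 ≈ 0.00043678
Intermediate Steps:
W = -48604 (W = -49665 + 1061 = -48604)
y(J, c) = -2 + J² - J (y(J, c) = -2 + (J*J - J) = -2 + (J² - J) = -2 + J² - J)
o = -1875080 (o = -1923684 - 1*(-48604) = -1923684 + 48604 = -1875080)
x(y(-43, 30), -819)/o = -819/(-1875080) = -819*(-1/1875080) = 819/1875080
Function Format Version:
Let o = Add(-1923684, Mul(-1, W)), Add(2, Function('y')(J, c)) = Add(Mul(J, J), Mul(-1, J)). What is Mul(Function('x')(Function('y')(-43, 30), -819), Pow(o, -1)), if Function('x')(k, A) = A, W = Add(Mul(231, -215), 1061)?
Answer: Rational(819, 1875080) ≈ 0.00043678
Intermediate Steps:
W = -48604 (W = Add(-49665, 1061) = -48604)
Function('y')(J, c) = Add(-2, Pow(J, 2), Mul(-1, J)) (Function('y')(J, c) = Add(-2, Add(Mul(J, J), Mul(-1, J))) = Add(-2, Add(Pow(J, 2), Mul(-1, J))) = Add(-2, Pow(J, 2), Mul(-1, J)))
o = -1875080 (o = Add(-1923684, Mul(-1, -48604)) = Add(-1923684, 48604) = -1875080)
Mul(Function('x')(Function('y')(-43, 30), -819), Pow(o, -1)) = Mul(-819, Pow(-1875080, -1)) = Mul(-819, Rational(-1, 1875080)) = Rational(819, 1875080)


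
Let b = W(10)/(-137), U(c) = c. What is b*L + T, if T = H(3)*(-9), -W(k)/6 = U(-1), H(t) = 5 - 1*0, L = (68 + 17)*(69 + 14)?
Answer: -48495/137 ≈ -353.98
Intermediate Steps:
L = 7055 (L = 85*83 = 7055)
H(t) = 5 (H(t) = 5 + 0 = 5)
W(k) = 6 (W(k) = -6*(-1) = 6)
T = -45 (T = 5*(-9) = -45)
b = -6/137 (b = 6/(-137) = 6*(-1/137) = -6/137 ≈ -0.043796)
b*L + T = -6/137*7055 - 45 = -42330/137 - 45 = -48495/137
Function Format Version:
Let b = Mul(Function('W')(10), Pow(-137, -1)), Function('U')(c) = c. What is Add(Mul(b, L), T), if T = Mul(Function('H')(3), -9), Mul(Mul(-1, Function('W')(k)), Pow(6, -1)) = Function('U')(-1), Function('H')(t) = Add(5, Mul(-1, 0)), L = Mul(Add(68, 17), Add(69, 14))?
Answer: Rational(-48495, 137) ≈ -353.98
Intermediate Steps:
L = 7055 (L = Mul(85, 83) = 7055)
Function('H')(t) = 5 (Function('H')(t) = Add(5, 0) = 5)
Function('W')(k) = 6 (Function('W')(k) = Mul(-6, -1) = 6)
T = -45 (T = Mul(5, -9) = -45)
b = Rational(-6, 137) (b = Mul(6, Pow(-137, -1)) = Mul(6, Rational(-1, 137)) = Rational(-6, 137) ≈ -0.043796)
Add(Mul(b, L), T) = Add(Mul(Rational(-6, 137), 7055), -45) = Add(Rational(-42330, 137), -45) = Rational(-48495, 137)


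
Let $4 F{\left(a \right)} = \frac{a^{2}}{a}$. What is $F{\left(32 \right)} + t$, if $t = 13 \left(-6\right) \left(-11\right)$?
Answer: $866$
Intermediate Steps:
$F{\left(a \right)} = \frac{a}{4}$ ($F{\left(a \right)} = \frac{a^{2} \frac{1}{a}}{4} = \frac{a}{4}$)
$t = 858$ ($t = \left(-78\right) \left(-11\right) = 858$)
$F{\left(32 \right)} + t = \frac{1}{4} \cdot 32 + 858 = 8 + 858 = 866$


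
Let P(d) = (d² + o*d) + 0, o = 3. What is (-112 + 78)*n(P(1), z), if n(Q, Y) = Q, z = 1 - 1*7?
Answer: -136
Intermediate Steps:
P(d) = d² + 3*d (P(d) = (d² + 3*d) + 0 = d² + 3*d)
z = -6 (z = 1 - 7 = -6)
(-112 + 78)*n(P(1), z) = (-112 + 78)*(1*(3 + 1)) = -34*4 = -136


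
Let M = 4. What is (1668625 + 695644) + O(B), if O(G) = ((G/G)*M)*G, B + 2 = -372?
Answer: 2362773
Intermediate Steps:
B = -374 (B = -2 - 372 = -374)
O(G) = 4*G (O(G) = ((G/G)*4)*G = (1*4)*G = 4*G)
(1668625 + 695644) + O(B) = (1668625 + 695644) + 4*(-374) = 2364269 - 1496 = 2362773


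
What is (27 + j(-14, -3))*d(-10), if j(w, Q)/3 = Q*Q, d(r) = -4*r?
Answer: 2160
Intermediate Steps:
j(w, Q) = 3*Q**2 (j(w, Q) = 3*(Q*Q) = 3*Q**2)
(27 + j(-14, -3))*d(-10) = (27 + 3*(-3)**2)*(-4*(-10)) = (27 + 3*9)*40 = (27 + 27)*40 = 54*40 = 2160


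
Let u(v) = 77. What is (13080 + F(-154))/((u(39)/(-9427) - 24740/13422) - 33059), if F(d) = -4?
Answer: -18801087963/47535941840 ≈ -0.39551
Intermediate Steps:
(13080 + F(-154))/((u(39)/(-9427) - 24740/13422) - 33059) = (13080 - 4)/((77/(-9427) - 24740/13422) - 33059) = 13076/((77*(-1/9427) - 24740*1/13422) - 33059) = 13076/((-7/857 - 12370/6711) - 33059) = 13076/(-10648067/5751327 - 33059) = 13076/(-190143767360/5751327) = 13076*(-5751327/190143767360) = -18801087963/47535941840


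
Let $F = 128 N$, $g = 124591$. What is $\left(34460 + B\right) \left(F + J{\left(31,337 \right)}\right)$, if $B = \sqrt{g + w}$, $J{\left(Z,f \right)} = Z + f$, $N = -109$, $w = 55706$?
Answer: $-468104640 - 40752 \sqrt{20033} \approx -4.7387 \cdot 10^{8}$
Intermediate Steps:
$F = -13952$ ($F = 128 \left(-109\right) = -13952$)
$B = 3 \sqrt{20033}$ ($B = \sqrt{124591 + 55706} = \sqrt{180297} = 3 \sqrt{20033} \approx 424.61$)
$\left(34460 + B\right) \left(F + J{\left(31,337 \right)}\right) = \left(34460 + 3 \sqrt{20033}\right) \left(-13952 + \left(31 + 337\right)\right) = \left(34460 + 3 \sqrt{20033}\right) \left(-13952 + 368\right) = \left(34460 + 3 \sqrt{20033}\right) \left(-13584\right) = -468104640 - 40752 \sqrt{20033}$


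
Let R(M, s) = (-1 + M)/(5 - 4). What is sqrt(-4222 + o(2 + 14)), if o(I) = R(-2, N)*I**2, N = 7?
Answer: I*sqrt(4990) ≈ 70.64*I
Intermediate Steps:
R(M, s) = -1 + M (R(M, s) = (-1 + M)/1 = (-1 + M)*1 = -1 + M)
o(I) = -3*I**2 (o(I) = (-1 - 2)*I**2 = -3*I**2)
sqrt(-4222 + o(2 + 14)) = sqrt(-4222 - 3*(2 + 14)**2) = sqrt(-4222 - 3*16**2) = sqrt(-4222 - 3*256) = sqrt(-4222 - 768) = sqrt(-4990) = I*sqrt(4990)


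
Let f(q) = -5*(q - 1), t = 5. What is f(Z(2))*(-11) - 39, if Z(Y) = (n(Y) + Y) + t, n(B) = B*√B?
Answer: 291 + 110*√2 ≈ 446.56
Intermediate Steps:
n(B) = B^(3/2)
Z(Y) = 5 + Y + Y^(3/2) (Z(Y) = (Y^(3/2) + Y) + 5 = (Y + Y^(3/2)) + 5 = 5 + Y + Y^(3/2))
f(q) = 5 - 5*q (f(q) = -5*(-1 + q) = 5 - 5*q)
f(Z(2))*(-11) - 39 = (5 - 5*(5 + 2 + 2^(3/2)))*(-11) - 39 = (5 - 5*(5 + 2 + 2*√2))*(-11) - 39 = (5 - 5*(7 + 2*√2))*(-11) - 39 = (5 + (-35 - 10*√2))*(-11) - 39 = (-30 - 10*√2)*(-11) - 39 = (330 + 110*√2) - 39 = 291 + 110*√2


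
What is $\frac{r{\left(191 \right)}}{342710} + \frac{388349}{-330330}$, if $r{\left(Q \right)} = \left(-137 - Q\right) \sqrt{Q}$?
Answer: $- \frac{29873}{25410} - \frac{164 \sqrt{191}}{171355} \approx -1.1889$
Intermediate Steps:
$r{\left(Q \right)} = \sqrt{Q} \left(-137 - Q\right)$
$\frac{r{\left(191 \right)}}{342710} + \frac{388349}{-330330} = \frac{\sqrt{191} \left(-137 - 191\right)}{342710} + \frac{388349}{-330330} = \sqrt{191} \left(-137 - 191\right) \frac{1}{342710} + 388349 \left(- \frac{1}{330330}\right) = \sqrt{191} \left(-328\right) \frac{1}{342710} - \frac{29873}{25410} = - 328 \sqrt{191} \cdot \frac{1}{342710} - \frac{29873}{25410} = - \frac{164 \sqrt{191}}{171355} - \frac{29873}{25410} = - \frac{29873}{25410} - \frac{164 \sqrt{191}}{171355}$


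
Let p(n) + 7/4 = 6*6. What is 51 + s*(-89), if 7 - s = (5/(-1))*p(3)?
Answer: -63253/4 ≈ -15813.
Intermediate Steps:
p(n) = 137/4 (p(n) = -7/4 + 6*6 = -7/4 + 36 = 137/4)
s = 713/4 (s = 7 - 5/(-1)*137/4 = 7 - 5*(-1)*137/4 = 7 - (-5)*137/4 = 7 - 1*(-685/4) = 7 + 685/4 = 713/4 ≈ 178.25)
51 + s*(-89) = 51 + (713/4)*(-89) = 51 - 63457/4 = -63253/4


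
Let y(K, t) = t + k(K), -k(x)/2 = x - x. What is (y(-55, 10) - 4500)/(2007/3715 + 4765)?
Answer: -8340175/8851991 ≈ -0.94218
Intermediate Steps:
k(x) = 0 (k(x) = -2*(x - x) = -2*0 = 0)
y(K, t) = t (y(K, t) = t + 0 = t)
(y(-55, 10) - 4500)/(2007/3715 + 4765) = (10 - 4500)/(2007/3715 + 4765) = -4490/(2007*(1/3715) + 4765) = -4490/(2007/3715 + 4765) = -4490/17703982/3715 = -4490*3715/17703982 = -8340175/8851991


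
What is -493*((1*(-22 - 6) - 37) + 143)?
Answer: -38454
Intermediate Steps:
-493*((1*(-22 - 6) - 37) + 143) = -493*((1*(-28) - 37) + 143) = -493*((-28 - 37) + 143) = -493*(-65 + 143) = -493*78 = -38454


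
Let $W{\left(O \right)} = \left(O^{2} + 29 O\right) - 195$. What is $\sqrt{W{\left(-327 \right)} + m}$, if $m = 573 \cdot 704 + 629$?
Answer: $2 \sqrt{125318} \approx 708.01$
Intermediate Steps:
$W{\left(O \right)} = -195 + O^{2} + 29 O$
$m = 404021$ ($m = 403392 + 629 = 404021$)
$\sqrt{W{\left(-327 \right)} + m} = \sqrt{\left(-195 + \left(-327\right)^{2} + 29 \left(-327\right)\right) + 404021} = \sqrt{\left(-195 + 106929 - 9483\right) + 404021} = \sqrt{97251 + 404021} = \sqrt{501272} = 2 \sqrt{125318}$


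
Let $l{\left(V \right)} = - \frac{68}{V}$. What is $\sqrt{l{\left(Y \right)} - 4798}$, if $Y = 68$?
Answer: $i \sqrt{4799} \approx 69.275 i$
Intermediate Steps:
$\sqrt{l{\left(Y \right)} - 4798} = \sqrt{- \frac{68}{68} - 4798} = \sqrt{\left(-68\right) \frac{1}{68} - 4798} = \sqrt{-1 - 4798} = \sqrt{-4799} = i \sqrt{4799}$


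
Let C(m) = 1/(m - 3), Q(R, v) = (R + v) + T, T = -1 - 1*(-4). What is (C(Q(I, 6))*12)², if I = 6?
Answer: 1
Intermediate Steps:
T = 3 (T = -1 + 4 = 3)
Q(R, v) = 3 + R + v (Q(R, v) = (R + v) + 3 = 3 + R + v)
C(m) = 1/(-3 + m)
(C(Q(I, 6))*12)² = (12/(-3 + (3 + 6 + 6)))² = (12/(-3 + 15))² = (12/12)² = ((1/12)*12)² = 1² = 1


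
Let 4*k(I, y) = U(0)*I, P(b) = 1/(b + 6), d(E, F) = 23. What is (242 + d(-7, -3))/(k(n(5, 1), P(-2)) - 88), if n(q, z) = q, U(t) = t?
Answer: -265/88 ≈ -3.0114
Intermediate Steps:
P(b) = 1/(6 + b)
k(I, y) = 0 (k(I, y) = (0*I)/4 = (1/4)*0 = 0)
(242 + d(-7, -3))/(k(n(5, 1), P(-2)) - 88) = (242 + 23)/(0 - 88) = 265/(-88) = 265*(-1/88) = -265/88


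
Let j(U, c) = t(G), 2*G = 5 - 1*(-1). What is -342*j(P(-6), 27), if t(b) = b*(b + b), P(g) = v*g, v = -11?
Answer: -6156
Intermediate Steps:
P(g) = -11*g
G = 3 (G = (5 - 1*(-1))/2 = (5 + 1)/2 = (½)*6 = 3)
t(b) = 2*b² (t(b) = b*(2*b) = 2*b²)
j(U, c) = 18 (j(U, c) = 2*3² = 2*9 = 18)
-342*j(P(-6), 27) = -342*18 = -6156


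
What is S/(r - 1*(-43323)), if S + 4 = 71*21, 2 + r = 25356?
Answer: 1487/68677 ≈ 0.021652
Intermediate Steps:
r = 25354 (r = -2 + 25356 = 25354)
S = 1487 (S = -4 + 71*21 = -4 + 1491 = 1487)
S/(r - 1*(-43323)) = 1487/(25354 - 1*(-43323)) = 1487/(25354 + 43323) = 1487/68677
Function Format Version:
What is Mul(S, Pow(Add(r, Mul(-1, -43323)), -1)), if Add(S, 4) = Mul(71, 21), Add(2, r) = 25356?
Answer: Rational(1487, 68677) ≈ 0.021652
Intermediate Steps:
r = 25354 (r = Add(-2, 25356) = 25354)
S = 1487 (S = Add(-4, Mul(71, 21)) = Add(-4, 1491) = 1487)
Mul(S, Pow(Add(r, Mul(-1, -43323)), -1)) = Mul(1487, Pow(Add(25354, Mul(-1, -43323)), -1)) = Mul(1487, Pow(Add(25354, 43323), -1)) = Mul(1487, Pow(68677, -1)) = Mul(1487, Rational(1, 68677)) = Rational(1487, 68677)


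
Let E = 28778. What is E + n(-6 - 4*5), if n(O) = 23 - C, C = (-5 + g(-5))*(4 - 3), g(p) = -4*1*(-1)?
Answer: 28802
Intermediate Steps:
g(p) = 4 (g(p) = -4*(-1) = 4)
C = -1 (C = (-5 + 4)*(4 - 3) = -1*1 = -1)
n(O) = 24 (n(O) = 23 - 1*(-1) = 23 + 1 = 24)
E + n(-6 - 4*5) = 28778 + 24 = 28802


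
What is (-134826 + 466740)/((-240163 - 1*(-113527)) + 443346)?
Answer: 55319/52785 ≈ 1.0480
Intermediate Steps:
(-134826 + 466740)/((-240163 - 1*(-113527)) + 443346) = 331914/((-240163 + 113527) + 443346) = 331914/(-126636 + 443346) = 331914/316710 = 331914*(1/316710) = 55319/52785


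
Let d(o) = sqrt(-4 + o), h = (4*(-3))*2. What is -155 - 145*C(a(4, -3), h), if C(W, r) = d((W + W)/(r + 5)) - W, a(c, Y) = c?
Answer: 425 - 290*I*sqrt(399)/19 ≈ 425.0 - 304.88*I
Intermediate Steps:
h = -24 (h = -12*2 = -24)
C(W, r) = sqrt(-4 + 2*W/(5 + r)) - W (C(W, r) = sqrt(-4 + (W + W)/(r + 5)) - W = sqrt(-4 + (2*W)/(5 + r)) - W = sqrt(-4 + 2*W/(5 + r)) - W)
-155 - 145*C(a(4, -3), h) = -155 - 145*(sqrt(-4 + 2*4/(5 - 24)) - 1*4) = -155 - 145*(sqrt(-4 + 2*4/(-19)) - 4) = -155 - 145*(sqrt(-4 + 2*4*(-1/19)) - 4) = -155 - 145*(sqrt(-4 - 8/19) - 4) = -155 - 145*(sqrt(-84/19) - 4) = -155 - 145*(2*I*sqrt(399)/19 - 4) = -155 - 145*(-4 + 2*I*sqrt(399)/19) = -155 + (580 - 290*I*sqrt(399)/19) = 425 - 290*I*sqrt(399)/19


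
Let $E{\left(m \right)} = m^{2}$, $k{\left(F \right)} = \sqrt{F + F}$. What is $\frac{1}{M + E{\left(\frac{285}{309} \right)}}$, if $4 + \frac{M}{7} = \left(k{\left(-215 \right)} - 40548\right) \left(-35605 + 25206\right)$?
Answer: $\frac{332206366291428441}{980544067601051570450058271} + \frac{8192916280633 i \sqrt{430}}{980544067601051570450058271} \approx 3.388 \cdot 10^{-10} + 1.7326 \cdot 10^{-13} i$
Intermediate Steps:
$k{\left(F \right)} = \sqrt{2} \sqrt{F}$ ($k{\left(F \right)} = \sqrt{2 F} = \sqrt{2} \sqrt{F}$)
$M = 2951610536 - 72793 i \sqrt{430}$ ($M = -28 + 7 \left(\sqrt{2} \sqrt{-215} - 40548\right) \left(-35605 + 25206\right) = -28 + 7 \left(\sqrt{2} i \sqrt{215} - 40548\right) \left(-10399\right) = -28 + 7 \left(i \sqrt{430} - 40548\right) \left(-10399\right) = -28 + 7 \left(-40548 + i \sqrt{430}\right) \left(-10399\right) = -28 + 7 \left(421658652 - 10399 i \sqrt{430}\right) = -28 + \left(2951610564 - 72793 i \sqrt{430}\right) = 2951610536 - 72793 i \sqrt{430} \approx 2.9516 \cdot 10^{9} - 1.5095 \cdot 10^{6} i$)
$\frac{1}{M + E{\left(\frac{285}{309} \right)}} = \frac{1}{\left(2951610536 - 72793 i \sqrt{430}\right) + \left(\frac{285}{309}\right)^{2}} = \frac{1}{\left(2951610536 - 72793 i \sqrt{430}\right) + \left(285 \cdot \frac{1}{309}\right)^{2}} = \frac{1}{\left(2951610536 - 72793 i \sqrt{430}\right) + \left(\frac{95}{103}\right)^{2}} = \frac{1}{\left(2951610536 - 72793 i \sqrt{430}\right) + \frac{9025}{10609}} = \frac{1}{\frac{31313636185449}{10609} - 72793 i \sqrt{430}}$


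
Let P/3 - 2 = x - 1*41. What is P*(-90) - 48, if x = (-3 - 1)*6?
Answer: 16962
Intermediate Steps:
x = -24 (x = -4*6 = -24)
P = -189 (P = 6 + 3*(-24 - 1*41) = 6 + 3*(-24 - 41) = 6 + 3*(-65) = 6 - 195 = -189)
P*(-90) - 48 = -189*(-90) - 48 = 17010 - 48 = 16962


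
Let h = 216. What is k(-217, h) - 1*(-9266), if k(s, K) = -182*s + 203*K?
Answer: 92608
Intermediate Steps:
k(-217, h) - 1*(-9266) = (-182*(-217) + 203*216) - 1*(-9266) = (39494 + 43848) + 9266 = 83342 + 9266 = 92608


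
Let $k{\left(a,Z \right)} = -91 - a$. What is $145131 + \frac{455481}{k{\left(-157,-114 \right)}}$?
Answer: $\frac{3344709}{22} \approx 1.5203 \cdot 10^{5}$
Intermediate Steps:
$145131 + \frac{455481}{k{\left(-157,-114 \right)}} = 145131 + \frac{455481}{-91 - -157} = 145131 + \frac{455481}{-91 + 157} = 145131 + \frac{455481}{66} = 145131 + 455481 \cdot \frac{1}{66} = 145131 + \frac{151827}{22} = \frac{3344709}{22}$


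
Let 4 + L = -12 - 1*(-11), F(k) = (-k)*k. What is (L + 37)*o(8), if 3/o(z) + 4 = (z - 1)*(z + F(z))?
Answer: -8/33 ≈ -0.24242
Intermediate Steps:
F(k) = -k**2
o(z) = 3/(-4 + (-1 + z)*(z - z**2)) (o(z) = 3/(-4 + (z - 1)*(z - z**2)) = 3/(-4 + (-1 + z)*(z - z**2)))
L = -5 (L = -4 + (-12 - 1*(-11)) = -4 + (-12 + 11) = -4 - 1 = -5)
(L + 37)*o(8) = (-5 + 37)*(3/(-4 - 1*8 - 1*8**3 + 2*8**2)) = 32*(3/(-4 - 8 - 1*512 + 2*64)) = 32*(3/(-4 - 8 - 512 + 128)) = 32*(3/(-396)) = 32*(3*(-1/396)) = 32*(-1/132) = -8/33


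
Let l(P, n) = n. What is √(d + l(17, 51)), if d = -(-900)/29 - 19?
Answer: 2*√13253/29 ≈ 7.9394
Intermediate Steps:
d = 349/29 (d = -(-900)/29 - 19 = -30*(-30/29) - 19 = 900/29 - 19 = 349/29 ≈ 12.034)
√(d + l(17, 51)) = √(349/29 + 51) = √(1828/29) = 2*√13253/29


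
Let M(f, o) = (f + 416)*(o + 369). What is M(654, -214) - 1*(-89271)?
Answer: 255121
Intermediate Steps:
M(f, o) = (369 + o)*(416 + f) (M(f, o) = (416 + f)*(369 + o) = (369 + o)*(416 + f))
M(654, -214) - 1*(-89271) = (153504 + 369*654 + 416*(-214) + 654*(-214)) - 1*(-89271) = (153504 + 241326 - 89024 - 139956) + 89271 = 165850 + 89271 = 255121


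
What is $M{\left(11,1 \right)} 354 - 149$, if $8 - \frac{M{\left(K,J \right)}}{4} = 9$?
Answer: $-1565$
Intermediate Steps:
$M{\left(K,J \right)} = -4$ ($M{\left(K,J \right)} = 32 - 36 = -4$)
$M{\left(11,1 \right)} 354 - 149 = \left(-4\right) 354 - 149 = -1416 - 149 = -1565$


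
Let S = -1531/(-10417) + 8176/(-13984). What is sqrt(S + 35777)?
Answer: 13*sqrt(17547695788067786)/9104458 ≈ 189.15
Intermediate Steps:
S = -3984993/9104458 (S = -1531*(-1/10417) + 8176*(-1/13984) = 1531/10417 - 511/874 = -3984993/9104458 ≈ -0.43770)
sqrt(S + 35777) = sqrt(-3984993/9104458 + 35777) = sqrt(325726208873/9104458) = 13*sqrt(17547695788067786)/9104458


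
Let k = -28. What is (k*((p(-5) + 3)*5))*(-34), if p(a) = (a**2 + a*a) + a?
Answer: 228480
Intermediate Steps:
p(a) = a + 2*a**2 (p(a) = (a**2 + a**2) + a = 2*a**2 + a = a + 2*a**2)
(k*((p(-5) + 3)*5))*(-34) = -28*(-5*(1 + 2*(-5)) + 3)*5*(-34) = -28*(-5*(1 - 10) + 3)*5*(-34) = -28*(-5*(-9) + 3)*5*(-34) = -28*(45 + 3)*5*(-34) = -1344*5*(-34) = -28*240*(-34) = -6720*(-34) = 228480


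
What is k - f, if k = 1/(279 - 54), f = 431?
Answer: -96974/225 ≈ -431.00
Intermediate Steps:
k = 1/225 ≈ 0.0044444
k - f = 1/225 - 1*431 = 1/225 - 431 = -96974/225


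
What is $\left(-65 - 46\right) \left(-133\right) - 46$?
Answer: $14717$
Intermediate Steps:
$\left(-65 - 46\right) \left(-133\right) - 46 = \left(-111\right) \left(-133\right) - 46 = 14763 - 46 = 14717$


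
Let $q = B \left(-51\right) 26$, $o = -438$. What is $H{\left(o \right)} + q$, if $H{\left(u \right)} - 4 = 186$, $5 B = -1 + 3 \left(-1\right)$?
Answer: $\frac{6254}{5} \approx 1250.8$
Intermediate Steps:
$B = - \frac{4}{5}$ ($B = \frac{-1 + 3 \left(-1\right)}{5} = \frac{-1 - 3}{5} = \frac{1}{5} \left(-4\right) = - \frac{4}{5} \approx -0.8$)
$H{\left(u \right)} = 190$ ($H{\left(u \right)} = 4 + 186 = 190$)
$q = \frac{5304}{5}$ ($q = \left(- \frac{4}{5}\right) \left(-51\right) 26 = \frac{204}{5} \cdot 26 = \frac{5304}{5} \approx 1060.8$)
$H{\left(o \right)} + q = 190 + \frac{5304}{5} = \frac{6254}{5}$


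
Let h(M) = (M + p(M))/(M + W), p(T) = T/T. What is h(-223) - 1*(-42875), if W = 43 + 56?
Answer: 2658361/62 ≈ 42877.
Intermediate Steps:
p(T) = 1
W = 99
h(M) = (1 + M)/(99 + M) (h(M) = (M + 1)/(M + 99) = (1 + M)/(99 + M))
h(-223) - 1*(-42875) = (1 - 223)/(99 - 223) - 1*(-42875) = -222/(-124) + 42875 = -1/124*(-222) + 42875 = 111/62 + 42875 = 2658361/62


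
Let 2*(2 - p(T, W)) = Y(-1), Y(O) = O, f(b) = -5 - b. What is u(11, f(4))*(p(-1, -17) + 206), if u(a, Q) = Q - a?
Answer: -4170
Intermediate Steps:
p(T, W) = 5/2 (p(T, W) = 2 - 1/2*(-1) = 2 + 1/2 = 5/2)
u(11, f(4))*(p(-1, -17) + 206) = ((-5 - 1*4) - 1*11)*(5/2 + 206) = ((-5 - 4) - 11)*(417/2) = (-9 - 11)*(417/2) = -20*417/2 = -4170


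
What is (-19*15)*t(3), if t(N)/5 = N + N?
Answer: -8550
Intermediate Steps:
t(N) = 10*N (t(N) = 5*(N + N) = 5*(2*N) = 10*N)
(-19*15)*t(3) = (-19*15)*(10*3) = -285*30 = -8550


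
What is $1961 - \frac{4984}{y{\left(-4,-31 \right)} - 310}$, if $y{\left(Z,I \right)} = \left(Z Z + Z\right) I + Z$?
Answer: $\frac{96445}{49} \approx 1968.3$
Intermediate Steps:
$y{\left(Z,I \right)} = Z + I \left(Z + Z^{2}\right)$ ($y{\left(Z,I \right)} = \left(Z^{2} + Z\right) I + Z = \left(Z + Z^{2}\right) I + Z = I \left(Z + Z^{2}\right) + Z = Z + I \left(Z + Z^{2}\right)$)
$1961 - \frac{4984}{y{\left(-4,-31 \right)} - 310} = 1961 - \frac{4984}{- 4 \left(1 - 31 - -124\right) - 310} = 1961 - \frac{4984}{- 4 \left(1 - 31 + 124\right) - 310} = 1961 - \frac{4984}{\left(-4\right) 94 - 310} = 1961 - \frac{4984}{-376 - 310} = 1961 - \frac{4984}{-686} = 1961 - 4984 \left(- \frac{1}{686}\right) = 1961 - - \frac{356}{49} = 1961 + \frac{356}{49} = \frac{96445}{49}$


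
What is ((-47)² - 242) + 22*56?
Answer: 3199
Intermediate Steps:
((-47)² - 242) + 22*56 = (2209 - 242) + 1232 = 1967 + 1232 = 3199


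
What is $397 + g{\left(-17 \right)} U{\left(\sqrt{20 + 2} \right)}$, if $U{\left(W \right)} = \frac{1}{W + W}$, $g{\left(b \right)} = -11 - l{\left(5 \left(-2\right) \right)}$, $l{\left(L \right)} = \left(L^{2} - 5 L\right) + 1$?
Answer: $397 - \frac{81 \sqrt{22}}{22} \approx 379.73$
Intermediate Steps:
$l{\left(L \right)} = 1 + L^{2} - 5 L$
$g{\left(b \right)} = -162$ ($g{\left(b \right)} = -11 - \left(1 + \left(5 \left(-2\right)\right)^{2} - 5 \cdot 5 \left(-2\right)\right) = -11 - \left(1 + \left(-10\right)^{2} - -50\right) = -11 - \left(1 + 100 + 50\right) = -11 - 151 = -162$)
$U{\left(W \right)} = \frac{1}{2 W}$
$397 + g{\left(-17 \right)} U{\left(\sqrt{20 + 2} \right)} = 397 - 162 \frac{1}{2 \sqrt{20 + 2}} = 397 - 162 \frac{1}{2 \sqrt{22}} = 397 - 162 \frac{\frac{1}{22} \sqrt{22}}{2} = 397 - 162 \frac{\sqrt{22}}{44} = 397 - \frac{81 \sqrt{22}}{22}$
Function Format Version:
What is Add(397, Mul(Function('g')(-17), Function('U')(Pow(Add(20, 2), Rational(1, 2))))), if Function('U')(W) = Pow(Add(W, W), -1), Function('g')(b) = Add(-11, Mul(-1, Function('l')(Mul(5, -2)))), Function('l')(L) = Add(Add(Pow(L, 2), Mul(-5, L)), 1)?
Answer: Add(397, Mul(Rational(-81, 22), Pow(22, Rational(1, 2)))) ≈ 379.73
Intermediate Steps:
Function('l')(L) = Add(1, Pow(L, 2), Mul(-5, L))
Function('g')(b) = -162 (Function('g')(b) = Add(-11, Mul(-1, Add(1, Pow(Mul(5, -2), 2), Mul(-5, Mul(5, -2))))) = Add(-11, Mul(-1, Add(1, Pow(-10, 2), Mul(-5, -10)))) = Add(-11, Mul(-1, Add(1, 100, 50))) = Add(-11, Mul(-1, 151)) = Add(-11, -151) = -162)
Function('U')(W) = Mul(Rational(1, 2), Pow(W, -1)) (Function('U')(W) = Pow(Mul(2, W), -1) = Mul(Rational(1, 2), Pow(W, -1)))
Add(397, Mul(Function('g')(-17), Function('U')(Pow(Add(20, 2), Rational(1, 2))))) = Add(397, Mul(-162, Mul(Rational(1, 2), Pow(Pow(Add(20, 2), Rational(1, 2)), -1)))) = Add(397, Mul(-162, Mul(Rational(1, 2), Pow(Pow(22, Rational(1, 2)), -1)))) = Add(397, Mul(-162, Mul(Rational(1, 2), Mul(Rational(1, 22), Pow(22, Rational(1, 2)))))) = Add(397, Mul(-162, Mul(Rational(1, 44), Pow(22, Rational(1, 2))))) = Add(397, Mul(Rational(-81, 22), Pow(22, Rational(1, 2))))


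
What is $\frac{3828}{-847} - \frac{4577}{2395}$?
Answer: $- \frac{1185889}{184415} \approx -6.4305$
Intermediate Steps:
$\frac{3828}{-847} - \frac{4577}{2395} = 3828 \left(- \frac{1}{847}\right) - \frac{4577}{2395} = - \frac{348}{77} - \frac{4577}{2395} = - \frac{1185889}{184415}$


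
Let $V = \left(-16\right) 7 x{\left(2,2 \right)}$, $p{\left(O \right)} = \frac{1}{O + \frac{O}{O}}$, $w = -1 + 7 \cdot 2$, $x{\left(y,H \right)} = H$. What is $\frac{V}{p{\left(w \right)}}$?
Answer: $-3136$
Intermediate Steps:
$w = 13$ ($w = -1 + 14 = 13$)
$p{\left(O \right)} = \frac{1}{1 + O}$ ($p{\left(O \right)} = \frac{1}{O + 1} = \frac{1}{1 + O}$)
$V = -224$ ($V = \left(-16\right) 7 \cdot 2 = \left(-112\right) 2 = -224$)
$\frac{V}{p{\left(w \right)}} = - \frac{224}{\frac{1}{1 + 13}} = - \frac{224}{\frac{1}{14}} = - 224 \frac{1}{\frac{1}{14}} = \left(-224\right) 14 = -3136$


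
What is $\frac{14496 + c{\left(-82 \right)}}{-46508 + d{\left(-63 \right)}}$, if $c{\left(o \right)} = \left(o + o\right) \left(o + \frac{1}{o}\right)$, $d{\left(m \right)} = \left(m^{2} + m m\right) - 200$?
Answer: $- \frac{13973}{19385} \approx -0.72081$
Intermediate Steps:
$d{\left(m \right)} = -200 + 2 m^{2}$ ($d{\left(m \right)} = \left(m^{2} + m^{2}\right) - 200 = 2 m^{2} - 200 = -200 + 2 m^{2}$)
$c{\left(o \right)} = 2 o \left(o + \frac{1}{o}\right)$
$\frac{14496 + c{\left(-82 \right)}}{-46508 + d{\left(-63 \right)}} = \frac{14496 + \left(2 + 2 \left(-82\right)^{2}\right)}{-46508 - \left(200 - 2 \left(-63\right)^{2}\right)} = \frac{14496 + \left(2 + 2 \cdot 6724\right)}{-46508 + \left(-200 + 2 \cdot 3969\right)} = \frac{14496 + \left(2 + 13448\right)}{-46508 + \left(-200 + 7938\right)} = \frac{14496 + 13450}{-46508 + 7738} = \frac{27946}{-38770} = 27946 \left(- \frac{1}{38770}\right) = - \frac{13973}{19385}$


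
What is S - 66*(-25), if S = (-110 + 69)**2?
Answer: 3331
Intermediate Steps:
S = 1681 (S = (-41)**2 = 1681)
S - 66*(-25) = 1681 - 66*(-25) = 1681 + 1650 = 3331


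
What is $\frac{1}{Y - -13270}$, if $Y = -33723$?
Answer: $- \frac{1}{20453} \approx -4.8893 \cdot 10^{-5}$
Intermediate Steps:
$\frac{1}{Y - -13270} = \frac{1}{-33723 - -13270} = \frac{1}{-33723 + \left(-68 + 13338\right)} = \frac{1}{-33723 + 13270} = \frac{1}{-20453} = - \frac{1}{20453}$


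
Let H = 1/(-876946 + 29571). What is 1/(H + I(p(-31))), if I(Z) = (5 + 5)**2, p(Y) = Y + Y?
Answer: 847375/84737499 ≈ 0.010000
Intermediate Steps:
p(Y) = 2*Y
I(Z) = 100 (I(Z) = 10**2 = 100)
H = -1/847375 (H = 1/(-847375) = -1/847375 ≈ -1.1801e-6)
1/(H + I(p(-31))) = 1/(-1/847375 + 100) = 1/(84737499/847375) = 847375/84737499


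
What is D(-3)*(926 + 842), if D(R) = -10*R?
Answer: 53040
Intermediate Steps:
D(-3)*(926 + 842) = (-10*(-3))*(926 + 842) = 30*1768 = 53040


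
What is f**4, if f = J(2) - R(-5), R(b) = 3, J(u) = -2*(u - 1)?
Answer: 625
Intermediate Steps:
J(u) = 2 - 2*u (J(u) = -2*(-1 + u) = 2 - 2*u)
f = -5 (f = (2 - 2*2) - 1*3 = (2 - 4) - 3 = -2 - 3 = -5)
f**4 = (-5)**4 = 625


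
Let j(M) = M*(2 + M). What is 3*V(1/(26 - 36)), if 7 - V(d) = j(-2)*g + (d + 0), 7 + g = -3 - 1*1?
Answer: 213/10 ≈ 21.300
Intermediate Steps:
g = -11 (g = -7 + (-3 - 1*1) = -7 + (-3 - 1) = -7 - 4 = -11)
V(d) = 7 - d (V(d) = 7 - (-2*(2 - 2)*(-11) + (d + 0)) = 7 - (-2*0*(-11) + d) = 7 - (0*(-11) + d) = 7 - (0 + d) = 7 - d)
3*V(1/(26 - 36)) = 3*(7 - 1/(26 - 36)) = 3*(7 - 1/(-10)) = 3*(7 - 1*(-⅒)) = 3*(7 + ⅒) = 3*(71/10) = 213/10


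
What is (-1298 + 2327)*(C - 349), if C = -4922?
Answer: -5423859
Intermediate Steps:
(-1298 + 2327)*(C - 349) = (-1298 + 2327)*(-4922 - 349) = 1029*(-5271) = -5423859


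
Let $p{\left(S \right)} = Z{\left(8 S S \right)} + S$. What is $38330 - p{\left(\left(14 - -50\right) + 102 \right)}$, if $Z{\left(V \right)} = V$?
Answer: $-182284$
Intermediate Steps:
$p{\left(S \right)} = S + 8 S^{2}$ ($p{\left(S \right)} = 8 S S + S = 8 S^{2} + S = S + 8 S^{2}$)
$38330 - p{\left(\left(14 - -50\right) + 102 \right)} = 38330 - \left(\left(14 - -50\right) + 102\right) \left(1 + 8 \left(\left(14 - -50\right) + 102\right)\right) = 38330 - \left(\left(14 + 50\right) + 102\right) \left(1 + 8 \left(\left(14 + 50\right) + 102\right)\right) = 38330 - \left(64 + 102\right) \left(1 + 8 \left(64 + 102\right)\right) = 38330 - 166 \left(1 + 8 \cdot 166\right) = 38330 - 166 \left(1 + 1328\right) = 38330 - 166 \cdot 1329 = 38330 - 220614 = -182284$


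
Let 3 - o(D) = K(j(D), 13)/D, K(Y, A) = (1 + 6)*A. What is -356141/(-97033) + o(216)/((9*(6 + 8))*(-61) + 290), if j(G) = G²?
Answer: 568894021195/155013710688 ≈ 3.6700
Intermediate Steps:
K(Y, A) = 7*A
o(D) = 3 - 91/D (o(D) = 3 - 7*13/D = 3 - 91/D)
-356141/(-97033) + o(216)/((9*(6 + 8))*(-61) + 290) = -356141/(-97033) + (3 - 91/216)/((9*(6 + 8))*(-61) + 290) = -356141*(-1/97033) + (3 - 91*1/216)/((9*14)*(-61) + 290) = 356141/97033 + (3 - 91/216)/(126*(-61) + 290) = 356141/97033 + 557/(216*(-7686 + 290)) = 356141/97033 + (557/216)/(-7396) = 356141/97033 + (557/216)*(-1/7396) = 356141/97033 - 557/1597536 = 568894021195/155013710688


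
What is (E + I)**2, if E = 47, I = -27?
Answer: 400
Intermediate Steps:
(E + I)**2 = (47 - 27)**2 = 20**2 = 400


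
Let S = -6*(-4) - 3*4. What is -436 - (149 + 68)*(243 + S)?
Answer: -55771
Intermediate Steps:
S = 12 (S = 24 - 12 = 12)
-436 - (149 + 68)*(243 + S) = -436 - (149 + 68)*(243 + 12) = -436 - 217*255 = -436 - 1*55335 = -436 - 55335 = -55771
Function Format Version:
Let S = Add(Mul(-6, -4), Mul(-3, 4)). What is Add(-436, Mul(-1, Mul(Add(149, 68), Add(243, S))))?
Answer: -55771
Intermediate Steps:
S = 12 (S = Add(24, -12) = 12)
Add(-436, Mul(-1, Mul(Add(149, 68), Add(243, S)))) = Add(-436, Mul(-1, Mul(Add(149, 68), Add(243, 12)))) = Add(-436, Mul(-1, Mul(217, 255))) = Add(-436, Mul(-1, 55335)) = Add(-436, -55335) = -55771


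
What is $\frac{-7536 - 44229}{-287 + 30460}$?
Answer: $- \frac{51765}{30173} \approx -1.7156$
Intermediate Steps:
$\frac{-7536 - 44229}{-287 + 30460} = - \frac{51765}{30173}$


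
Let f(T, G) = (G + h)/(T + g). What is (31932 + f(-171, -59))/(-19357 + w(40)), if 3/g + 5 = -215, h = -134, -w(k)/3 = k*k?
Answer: -1201420096/908858811 ≈ -1.3219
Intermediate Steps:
w(k) = -3*k² (w(k) = -3*k*k = -3*k²)
g = -3/220 (g = 3/(-5 - 215) = 3/(-220) = 3*(-1/220) = -3/220 ≈ -0.013636)
f(T, G) = (-134 + G)/(-3/220 + T) (f(T, G) = (G - 134)/(T - 3/220) = (-134 + G)/(-3/220 + T))
(31932 + f(-171, -59))/(-19357 + w(40)) = (31932 + 220*(-134 - 59)/(-3 + 220*(-171)))/(-19357 - 3*40²) = (31932 + 220*(-193)/(-3 - 37620))/(-19357 - 3*1600) = (31932 + 220*(-193)/(-37623))/(-19357 - 4800) = (31932 + 220*(-1/37623)*(-193))/(-24157) = (31932 + 42460/37623)*(-1/24157) = (1201420096/37623)*(-1/24157) = -1201420096/908858811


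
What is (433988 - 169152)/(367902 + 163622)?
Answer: 143/287 ≈ 0.49826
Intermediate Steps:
(433988 - 169152)/(367902 + 163622) = 264836/531524 = 264836*(1/531524) = 143/287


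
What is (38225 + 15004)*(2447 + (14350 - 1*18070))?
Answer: -67760517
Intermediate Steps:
(38225 + 15004)*(2447 + (14350 - 1*18070)) = 53229*(2447 + (14350 - 18070)) = 53229*(2447 - 3720) = 53229*(-1273) = -67760517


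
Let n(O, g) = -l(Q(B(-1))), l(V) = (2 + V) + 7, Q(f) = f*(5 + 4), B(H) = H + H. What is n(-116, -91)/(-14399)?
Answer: -9/14399 ≈ -0.00062504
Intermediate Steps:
B(H) = 2*H
Q(f) = 9*f (Q(f) = f*9 = 9*f)
l(V) = 9 + V
n(O, g) = 9 (n(O, g) = -(9 + 9*(2*(-1))) = -(9 + 9*(-2)) = -(9 - 18) = -1*(-9) = 9)
n(-116, -91)/(-14399) = 9/(-14399) = 9*(-1/14399) = -9/14399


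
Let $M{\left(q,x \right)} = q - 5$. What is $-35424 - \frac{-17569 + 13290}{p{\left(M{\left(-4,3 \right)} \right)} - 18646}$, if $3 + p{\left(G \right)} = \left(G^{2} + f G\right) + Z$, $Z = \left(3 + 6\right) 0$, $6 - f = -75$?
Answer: $- \frac{683581207}{19297} \approx -35424.0$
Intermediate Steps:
$f = 81$ ($f = 6 - -75 = 6 + 75 = 81$)
$M{\left(q,x \right)} = -5 + q$ ($M{\left(q,x \right)} = q - 5 = -5 + q$)
$Z = 0$ ($Z = 9 \cdot 0 = 0$)
$p{\left(G \right)} = -3 + G^{2} + 81 G$ ($p{\left(G \right)} = -3 + \left(\left(G^{2} + 81 G\right) + 0\right) = -3 + \left(G^{2} + 81 G\right) = -3 + G^{2} + 81 G$)
$-35424 - \frac{-17569 + 13290}{p{\left(M{\left(-4,3 \right)} \right)} - 18646} = -35424 - \frac{-17569 + 13290}{\left(-3 + \left(-5 - 4\right)^{2} + 81 \left(-5 - 4\right)\right) - 18646} = -35424 - - \frac{4279}{\left(-3 + \left(-9\right)^{2} + 81 \left(-9\right)\right) - 18646} = -35424 - - \frac{4279}{\left(-3 + 81 - 729\right) - 18646} = -35424 - - \frac{4279}{-651 - 18646} = -35424 - - \frac{4279}{-19297} = -35424 - \left(-4279\right) \left(- \frac{1}{19297}\right) = -35424 - \frac{4279}{19297} = - \frac{683581207}{19297}$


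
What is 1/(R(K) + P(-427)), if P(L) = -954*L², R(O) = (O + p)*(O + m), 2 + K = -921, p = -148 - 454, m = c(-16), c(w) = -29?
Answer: -1/172490066 ≈ -5.7974e-9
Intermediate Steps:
m = -29
p = -602
K = -923 (K = -2 - 921 = -923)
R(O) = (-602 + O)*(-29 + O) (R(O) = (O - 602)*(O - 29) = (-602 + O)*(-29 + O))
1/(R(K) + P(-427)) = 1/((17458 + (-923)² - 631*(-923)) - 954*(-427)²) = 1/((17458 + 851929 + 582413) - 954*182329) = 1/(1451800 - 173941866) = 1/(-172490066) = -1/172490066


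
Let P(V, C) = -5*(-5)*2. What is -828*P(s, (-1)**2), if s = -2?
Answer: -41400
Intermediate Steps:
P(V, C) = 50 (P(V, C) = 25*2 = 50)
-828*P(s, (-1)**2) = -828*50 = -41400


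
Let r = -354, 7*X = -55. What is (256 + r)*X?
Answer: 770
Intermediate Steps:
X = -55/7 (X = (⅐)*(-55) = -55/7 ≈ -7.8571)
(256 + r)*X = (256 - 354)*(-55/7) = -98*(-55/7) = 770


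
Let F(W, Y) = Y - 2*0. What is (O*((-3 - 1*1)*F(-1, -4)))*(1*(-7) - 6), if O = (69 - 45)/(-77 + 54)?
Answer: 4992/23 ≈ 217.04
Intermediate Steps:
F(W, Y) = Y (F(W, Y) = Y + 0 = Y)
O = -24/23 (O = 24/(-23) = 24*(-1/23) = -24/23 ≈ -1.0435)
(O*((-3 - 1*1)*F(-1, -4)))*(1*(-7) - 6) = (-24*(-3 - 1*1)*(-4)/23)*(1*(-7) - 6) = (-24*(-3 - 1)*(-4)/23)*(-7 - 6) = -(-96)*(-4)/23*(-13) = -24/23*16*(-13) = -384/23*(-13) = 4992/23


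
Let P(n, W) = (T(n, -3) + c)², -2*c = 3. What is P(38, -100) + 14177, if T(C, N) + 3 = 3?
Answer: 56717/4 ≈ 14179.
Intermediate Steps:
c = -3/2 (c = -½*3 = -3/2 ≈ -1.5000)
T(C, N) = 0 (T(C, N) = -3 + 3 = 0)
P(n, W) = 9/4 (P(n, W) = (0 - 3/2)² = (-3/2)² = 9/4)
P(38, -100) + 14177 = 9/4 + 14177 = 56717/4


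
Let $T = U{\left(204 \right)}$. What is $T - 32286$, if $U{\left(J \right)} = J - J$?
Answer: $-32286$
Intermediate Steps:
$U{\left(J \right)} = 0$
$T = 0$
$T - 32286 = 0 - 32286 = -32286$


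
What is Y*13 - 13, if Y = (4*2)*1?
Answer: 91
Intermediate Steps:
Y = 8 (Y = 8*1 = 8)
Y*13 - 13 = 8*13 - 13 = 104 - 13 = 91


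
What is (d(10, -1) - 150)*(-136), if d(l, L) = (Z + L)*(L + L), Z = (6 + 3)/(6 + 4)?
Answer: 101864/5 ≈ 20373.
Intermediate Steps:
Z = 9/10 ≈ 0.90000
d(l, L) = 2*L*(9/10 + L) (d(l, L) = (9/10 + L)*(L + L) = (9/10 + L)*(2*L) = 2*L*(9/10 + L))
(d(10, -1) - 150)*(-136) = ((1/5)*(-1)*(9 + 10*(-1)) - 150)*(-136) = ((1/5)*(-1)*(9 - 10) - 150)*(-136) = ((1/5)*(-1)*(-1) - 150)*(-136) = (1/5 - 150)*(-136) = -749/5*(-136) = 101864/5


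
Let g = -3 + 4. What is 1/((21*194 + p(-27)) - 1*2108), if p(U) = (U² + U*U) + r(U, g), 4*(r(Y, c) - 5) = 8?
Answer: 1/3431 ≈ 0.00029146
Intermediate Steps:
g = 1
r(Y, c) = 7 (r(Y, c) = 5 + (¼)*8 = 5 + 2 = 7)
p(U) = 7 + 2*U² (p(U) = (U² + U*U) + 7 = (U² + U²) + 7 = 2*U² + 7 = 7 + 2*U²)
1/((21*194 + p(-27)) - 1*2108) = 1/((21*194 + (7 + 2*(-27)²)) - 1*2108) = 1/((4074 + (7 + 2*729)) - 2108) = 1/((4074 + (7 + 1458)) - 2108) = 1/((4074 + 1465) - 2108) = 1/(5539 - 2108) = 1/3431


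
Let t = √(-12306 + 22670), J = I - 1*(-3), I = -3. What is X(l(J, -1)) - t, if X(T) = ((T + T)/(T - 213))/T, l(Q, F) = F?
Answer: -1/107 - 2*√2591 ≈ -101.81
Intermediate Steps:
J = 0 (J = -3 - 1*(-3) = -3 + 3 = 0)
t = 2*√2591 (t = √10364 = 2*√2591 ≈ 101.80)
X(T) = 2/(-213 + T) (X(T) = ((2*T)/(-213 + T))/T = (2*T/(-213 + T))/T = 2/(-213 + T))
X(l(J, -1)) - t = 2/(-213 - 1) - 2*√2591 = 2/(-214) - 2*√2591 = 2*(-1/214) - 2*√2591 = -1/107 - 2*√2591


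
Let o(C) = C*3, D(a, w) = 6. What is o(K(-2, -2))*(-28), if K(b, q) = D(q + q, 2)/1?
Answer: -504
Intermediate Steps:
K(b, q) = 6 (K(b, q) = 6/1 = 6*1 = 6)
o(C) = 3*C
o(K(-2, -2))*(-28) = (3*6)*(-28) = 18*(-28) = -504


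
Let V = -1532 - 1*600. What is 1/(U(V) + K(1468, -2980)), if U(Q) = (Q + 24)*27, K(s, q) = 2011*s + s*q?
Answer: -1/1479408 ≈ -6.7595e-7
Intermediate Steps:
K(s, q) = 2011*s + q*s
V = -2132 (V = -1532 - 600 = -2132)
U(Q) = 648 + 27*Q (U(Q) = (24 + Q)*27 = 648 + 27*Q)
1/(U(V) + K(1468, -2980)) = 1/((648 + 27*(-2132)) + 1468*(2011 - 2980)) = 1/((648 - 57564) + 1468*(-969)) = 1/(-56916 - 1422492) = 1/(-1479408) = -1/1479408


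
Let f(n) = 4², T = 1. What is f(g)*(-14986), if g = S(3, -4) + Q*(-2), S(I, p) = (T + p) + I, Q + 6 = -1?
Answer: -239776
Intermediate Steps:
Q = -7 (Q = -6 - 1 = -7)
S(I, p) = 1 + I + p (S(I, p) = (1 + p) + I = 1 + I + p)
g = 14 (g = (1 + 3 - 4) - 7*(-2) = 0 + 14 = 14)
f(n) = 16
f(g)*(-14986) = 16*(-14986) = -239776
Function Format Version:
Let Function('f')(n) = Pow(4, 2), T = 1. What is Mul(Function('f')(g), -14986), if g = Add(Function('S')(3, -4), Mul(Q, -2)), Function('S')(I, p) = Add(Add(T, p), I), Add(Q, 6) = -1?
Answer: -239776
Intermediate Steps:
Q = -7 (Q = Add(-6, -1) = -7)
Function('S')(I, p) = Add(1, I, p) (Function('S')(I, p) = Add(Add(1, p), I) = Add(1, I, p))
g = 14 (g = Add(Add(1, 3, -4), Mul(-7, -2)) = Add(0, 14) = 14)
Function('f')(n) = 16
Mul(Function('f')(g), -14986) = Mul(16, -14986) = -239776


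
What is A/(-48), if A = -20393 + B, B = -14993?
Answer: 17693/24 ≈ 737.21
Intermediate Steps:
A = -35386 (A = -20393 - 14993 = -35386)
A/(-48) = -35386/(-48) = -1/48*(-35386) = 17693/24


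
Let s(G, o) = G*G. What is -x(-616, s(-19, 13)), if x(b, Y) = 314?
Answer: -314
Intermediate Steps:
s(G, o) = G**2
-x(-616, s(-19, 13)) = -1*314 = -314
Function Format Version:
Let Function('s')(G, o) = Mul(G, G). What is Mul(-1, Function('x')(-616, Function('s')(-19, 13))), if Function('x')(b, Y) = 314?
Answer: -314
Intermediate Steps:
Function('s')(G, o) = Pow(G, 2)
Mul(-1, Function('x')(-616, Function('s')(-19, 13))) = Mul(-1, 314) = -314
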